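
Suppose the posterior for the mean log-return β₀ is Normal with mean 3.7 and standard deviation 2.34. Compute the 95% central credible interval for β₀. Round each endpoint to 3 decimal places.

[-0.886, 8.286]

The posterior is symmetric, so the 95% equal-tailed interval is β₀ = 3.7 ± z·2.34 with z = 1.960.
Half-width: 1.960 × 2.34 = 4.586.
3.7 − 4.586 = -0.886; 3.7 + 4.586 = 8.286.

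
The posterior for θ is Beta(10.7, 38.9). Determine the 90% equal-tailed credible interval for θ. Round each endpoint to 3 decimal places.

[0.127, 0.317]

Posterior: Beta(10.7, 38.9).
Equal-tailed 90% interval: the 0.05 and 0.95 quantiles of Beta(10.7, 38.9).
Posterior mean ≈ 0.216, SD ≈ 0.058; a Normal approximation gives roughly [0.121, 0.311].
Exact: F⁻¹(0.05) = 0.127; F⁻¹(0.95) = 0.317.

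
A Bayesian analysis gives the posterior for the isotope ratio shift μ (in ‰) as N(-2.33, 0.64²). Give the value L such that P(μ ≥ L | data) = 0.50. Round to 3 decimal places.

-2.330

Need L with P(μ ≥ L) = 0.50: L = -2.33 − z_{0.5}·0.64.
z = 0.000; L = -2.33 − 0.000 × 0.64 = -2.330.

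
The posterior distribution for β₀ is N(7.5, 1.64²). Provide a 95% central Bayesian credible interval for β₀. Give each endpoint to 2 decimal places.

The posterior is symmetric, so the 95% equal-tailed interval is β₀ = 7.5 ± z·1.64 with z = 1.960.
Half-width: 1.960 × 1.64 = 3.21.
7.5 − 3.21 = 4.29; 7.5 + 3.21 = 10.71.

[4.29, 10.71]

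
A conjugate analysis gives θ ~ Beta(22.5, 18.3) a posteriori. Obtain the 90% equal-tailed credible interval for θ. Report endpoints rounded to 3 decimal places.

Posterior: Beta(22.5, 18.3).
Equal-tailed 90% interval: the 0.05 and 0.95 quantiles of Beta(22.5, 18.3).
Posterior mean ≈ 0.551, SD ≈ 0.077; a Normal approximation gives roughly [0.425, 0.678].
Exact: F⁻¹(0.05) = 0.423; F⁻¹(0.95) = 0.677.

[0.423, 0.677]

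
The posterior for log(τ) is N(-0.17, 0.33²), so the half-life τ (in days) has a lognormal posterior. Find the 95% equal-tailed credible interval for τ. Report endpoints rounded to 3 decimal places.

[0.442, 1.611]

On the log scale the 95% interval is -0.17 ± 1.960 × 0.33 = [-0.8168, 0.4768].
Exponentiate: [e^-0.8168, e^0.4768] = [0.442, 1.611].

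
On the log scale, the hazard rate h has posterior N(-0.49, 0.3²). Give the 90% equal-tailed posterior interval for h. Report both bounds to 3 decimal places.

On the log scale the 90% interval is -0.49 ± 1.645 × 0.3 = [-0.9835, 0.0035].
Exponentiate: [e^-0.9835, e^0.0035] = [0.374, 1.003].

[0.374, 1.003]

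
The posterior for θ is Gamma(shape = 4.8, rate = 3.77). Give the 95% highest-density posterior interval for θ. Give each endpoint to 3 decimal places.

The posterior is unimodal and skewed, so the HPD interval has equal density at both endpoints and is the shortest 95% interval.
Solving f(0.293) = f(2.424) with F(2.424) − F(0.293) = 0.95 gives [0.293, 2.424].
For comparison, the equal-tailed interval is [0.401, 2.640]; the HPD is narrower and shifted toward the mode.

[0.293, 2.424]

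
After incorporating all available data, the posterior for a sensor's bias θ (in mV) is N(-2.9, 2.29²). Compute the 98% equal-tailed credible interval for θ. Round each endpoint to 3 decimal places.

[-8.227, 2.427]

The posterior is symmetric, so the 98% equal-tailed interval is θ = -2.9 ± z·2.29 with z = 2.326.
Half-width: 2.326 × 2.29 = 5.327.
-2.9 − 5.327 = -8.227; -2.9 + 5.327 = 2.427.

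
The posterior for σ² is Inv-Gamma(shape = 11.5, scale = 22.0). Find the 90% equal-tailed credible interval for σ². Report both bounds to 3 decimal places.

Inverse-Gamma(11.5, 22.0) quantiles: F⁻¹(0.05) and F⁻¹(0.95).
Equivalently, 1/σ² ~ Gamma(11.5, rate = 22.0); invert its 0.95 and 0.05 quantiles.
Posterior mean ≈ 2.095, SD ≈ 0.680; a Normal approximation gives roughly [0.977, 3.213].
Exact: lower = 1.251; upper = 3.361.

[1.251, 3.361]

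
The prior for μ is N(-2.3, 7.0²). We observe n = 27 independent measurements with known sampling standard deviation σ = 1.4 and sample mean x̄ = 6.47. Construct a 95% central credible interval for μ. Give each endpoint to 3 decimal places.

Posterior precision = 1/7.0² + 27/1.4² = 0.0204 + 13.7755 = 13.7959, so posterior SD = 0.2692.
Posterior mean = (-2.3/7.0² + 27·6.47/1.4²) / 13.7959 = 6.4570.
Interval: 6.4570 ± 1.960 × 0.2692 → [5.929, 6.985].

[5.929, 6.985]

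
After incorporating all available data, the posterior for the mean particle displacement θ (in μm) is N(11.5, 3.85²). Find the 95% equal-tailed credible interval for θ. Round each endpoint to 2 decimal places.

The posterior is symmetric, so the 95% equal-tailed interval is θ = 11.5 ± z·3.85 with z = 1.960.
Half-width: 1.960 × 3.85 = 7.55.
11.5 − 7.55 = 3.95; 11.5 + 7.55 = 19.05.

[3.95, 19.05]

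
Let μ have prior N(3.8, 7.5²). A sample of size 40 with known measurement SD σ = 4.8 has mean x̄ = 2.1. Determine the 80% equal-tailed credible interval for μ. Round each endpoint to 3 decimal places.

[1.150, 3.085]

Posterior precision = 1/7.5² + 40/4.8² = 0.0178 + 1.7361 = 1.7539, so posterior SD = 0.7551.
Posterior mean = (3.8/7.5² + 40·2.1/4.8²) / 1.7539 = 2.1172.
Interval: 2.1172 ± 1.282 × 0.7551 → [1.150, 3.085].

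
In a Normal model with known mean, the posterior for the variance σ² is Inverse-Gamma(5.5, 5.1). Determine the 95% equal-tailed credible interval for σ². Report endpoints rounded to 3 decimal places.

[0.465, 2.673]

Inverse-Gamma(5.5, 5.1) quantiles: F⁻¹(0.025) and F⁻¹(0.975).
Equivalently, 1/σ² ~ Gamma(5.5, rate = 5.1); invert its 0.975 and 0.025 quantiles.
Posterior mean ≈ 1.133, SD ≈ 0.606; a Normal approximation gives roughly [-0.054, 2.321].
Exact: lower = 0.465; upper = 2.673.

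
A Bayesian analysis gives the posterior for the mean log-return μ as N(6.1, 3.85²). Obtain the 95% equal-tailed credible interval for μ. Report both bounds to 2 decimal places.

The posterior is symmetric, so the 95% equal-tailed interval is μ = 6.1 ± z·3.85 with z = 1.960.
Half-width: 1.960 × 3.85 = 7.55.
6.1 − 7.55 = -1.45; 6.1 + 7.55 = 13.65.

[-1.45, 13.65]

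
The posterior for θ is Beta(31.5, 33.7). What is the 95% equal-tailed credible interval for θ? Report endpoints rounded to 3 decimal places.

Posterior: Beta(31.5, 33.7).
Equal-tailed 95% interval: the 0.025 and 0.975 quantiles of Beta(31.5, 33.7).
Posterior mean ≈ 0.483, SD ≈ 0.061; a Normal approximation gives roughly [0.363, 0.604].
Exact: F⁻¹(0.025) = 0.364; F⁻¹(0.975) = 0.604.

[0.364, 0.604]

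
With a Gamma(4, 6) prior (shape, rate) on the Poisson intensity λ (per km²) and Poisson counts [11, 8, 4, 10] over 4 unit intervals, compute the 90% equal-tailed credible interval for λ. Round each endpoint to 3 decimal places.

Posterior: Gamma(4+33, 6+4) = Gamma(37, 10) (shape, rate).
Equal-tailed 90% interval: Gamma(37, 10) quantiles at 0.05 and 0.95.
Posterior mean ≈ 3.700, SD ≈ 0.608; a Normal approximation gives roughly [2.699, 4.701].
Exact: lower = 2.759; upper = 4.754.

[2.759, 4.754]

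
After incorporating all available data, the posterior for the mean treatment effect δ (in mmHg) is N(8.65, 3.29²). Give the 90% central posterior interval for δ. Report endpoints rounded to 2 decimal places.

[3.24, 14.06]

The posterior is symmetric, so the 90% equal-tailed interval is δ = 8.65 ± z·3.29 with z = 1.645.
Half-width: 1.645 × 3.29 = 5.41.
8.65 − 5.41 = 3.24; 8.65 + 5.41 = 14.06.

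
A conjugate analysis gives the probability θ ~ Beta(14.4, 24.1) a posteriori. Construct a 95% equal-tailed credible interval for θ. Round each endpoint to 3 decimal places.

[0.230, 0.530]

Posterior: Beta(14.4, 24.1).
Equal-tailed 95% interval: the 0.025 and 0.975 quantiles of Beta(14.4, 24.1).
Posterior mean ≈ 0.374, SD ≈ 0.077; a Normal approximation gives roughly [0.223, 0.525].
Exact: F⁻¹(0.025) = 0.230; F⁻¹(0.975) = 0.530.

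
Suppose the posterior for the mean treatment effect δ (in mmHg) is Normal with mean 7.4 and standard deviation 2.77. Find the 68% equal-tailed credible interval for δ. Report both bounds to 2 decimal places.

The posterior is symmetric, so the 68% equal-tailed interval is δ = 7.4 ± z·2.77 with z = 0.994.
Half-width: 0.994 × 2.77 = 2.75.
7.4 − 2.75 = 4.65; 7.4 + 2.75 = 10.15.

[4.65, 10.15]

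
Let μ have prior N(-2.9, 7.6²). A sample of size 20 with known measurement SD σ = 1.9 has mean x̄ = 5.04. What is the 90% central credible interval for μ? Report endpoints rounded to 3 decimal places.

[4.318, 5.713]

Posterior precision = 1/7.6² + 20/1.9² = 0.0173 + 5.5402 = 5.5575, so posterior SD = 0.4242.
Posterior mean = (-2.9/7.6² + 20·5.04/1.9²) / 5.5575 = 5.0153.
Interval: 5.0153 ± 1.645 × 0.4242 → [4.318, 5.713].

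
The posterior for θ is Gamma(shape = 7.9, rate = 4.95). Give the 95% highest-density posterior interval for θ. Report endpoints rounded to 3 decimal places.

The posterior is unimodal and skewed, so the HPD interval has equal density at both endpoints and is the shortest 95% interval.
Solving f(0.588) = f(2.726) with F(2.726) − F(0.588) = 0.95 gives [0.588, 2.726].
For comparison, the equal-tailed interval is [0.685, 2.886]; the HPD is narrower and shifted toward the mode.

[0.588, 2.726]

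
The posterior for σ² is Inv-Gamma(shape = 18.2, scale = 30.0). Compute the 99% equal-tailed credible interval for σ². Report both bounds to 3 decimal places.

Inverse-Gamma(18.2, 30.0) quantiles: F⁻¹(0.005) and F⁻¹(0.995).
Equivalently, 1/σ² ~ Gamma(18.2, rate = 30.0); invert its 0.995 and 0.005 quantiles.
Posterior mean ≈ 1.744, SD ≈ 0.433; a Normal approximation gives roughly [0.628, 2.860].
Exact: lower = 0.966; upper = 3.303.

[0.966, 3.303]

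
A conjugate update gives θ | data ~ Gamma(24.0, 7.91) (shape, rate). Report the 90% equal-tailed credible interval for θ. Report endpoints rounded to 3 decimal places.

[2.092, 4.120]

Posterior: Gamma(shape 24.0, rate 7.91).
Equal-tailed 90% interval: Gamma(24.0, 7.91) quantiles at 0.05 and 0.95.
Posterior mean ≈ 3.034, SD ≈ 0.619; a Normal approximation gives roughly [2.015, 4.053].
Exact: lower = 2.092; upper = 4.120.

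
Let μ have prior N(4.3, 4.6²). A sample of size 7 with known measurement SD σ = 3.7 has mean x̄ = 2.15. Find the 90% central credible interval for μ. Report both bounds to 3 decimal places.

Posterior precision = 1/4.6² + 7/3.7² = 0.0473 + 0.5113 = 0.5586, so posterior SD = 1.3380.
Posterior mean = (4.3/4.6² + 7·2.15/3.7²) / 0.5586 = 2.3319.
Interval: 2.3319 ± 1.645 × 1.3380 → [0.131, 4.533].

[0.131, 4.533]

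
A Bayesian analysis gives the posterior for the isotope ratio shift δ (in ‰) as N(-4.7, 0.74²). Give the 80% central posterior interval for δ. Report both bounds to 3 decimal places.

[-5.648, -3.752]

The posterior is symmetric, so the 80% equal-tailed interval is δ = -4.7 ± z·0.74 with z = 1.282.
Half-width: 1.282 × 0.74 = 0.948.
-4.7 − 0.948 = -5.648; -4.7 + 0.948 = -3.752.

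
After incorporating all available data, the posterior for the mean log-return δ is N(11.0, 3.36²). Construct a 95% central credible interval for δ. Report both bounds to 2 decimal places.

The posterior is symmetric, so the 95% equal-tailed interval is δ = 11.0 ± z·3.36 with z = 1.960.
Half-width: 1.960 × 3.36 = 6.59.
11.0 − 6.59 = 4.41; 11.0 + 6.59 = 17.59.

[4.41, 17.59]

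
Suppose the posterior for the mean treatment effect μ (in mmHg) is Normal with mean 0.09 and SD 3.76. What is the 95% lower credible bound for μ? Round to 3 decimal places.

-6.095

Need L with P(μ ≥ L) = 0.95: L = 0.09 − z_{0.05}·3.76.
z = 1.645; L = 0.09 − 1.645 × 3.76 = -6.095.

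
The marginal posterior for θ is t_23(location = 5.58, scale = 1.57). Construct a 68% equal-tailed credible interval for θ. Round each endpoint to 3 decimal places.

[3.984, 7.176]

The t_23 distribution is symmetric; the 68% interval is 5.58 ± t·1.57 with t_{0.84,23} = 1.016.
Half-width: 1.016 × 1.57 = 1.596.
5.58 − 1.596 = 3.984; 5.58 + 1.596 = 7.176.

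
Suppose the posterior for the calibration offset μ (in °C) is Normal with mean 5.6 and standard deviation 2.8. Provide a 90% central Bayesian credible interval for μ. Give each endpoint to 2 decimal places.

[0.99, 10.21]

The posterior is symmetric, so the 90% equal-tailed interval is μ = 5.6 ± z·2.8 with z = 1.645.
Half-width: 1.645 × 2.8 = 4.61.
5.6 − 4.61 = 0.99; 5.6 + 4.61 = 10.21.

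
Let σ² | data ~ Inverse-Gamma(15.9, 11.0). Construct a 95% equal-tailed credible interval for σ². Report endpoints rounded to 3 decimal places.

Inverse-Gamma(15.9, 11.0) quantiles: F⁻¹(0.025) and F⁻¹(0.975).
Equivalently, 1/σ² ~ Gamma(15.9, rate = 11.0); invert its 0.975 and 0.025 quantiles.
Posterior mean ≈ 0.738, SD ≈ 0.198; a Normal approximation gives roughly [0.350, 1.126].
Exact: lower = 0.447; upper = 1.213.

[0.447, 1.213]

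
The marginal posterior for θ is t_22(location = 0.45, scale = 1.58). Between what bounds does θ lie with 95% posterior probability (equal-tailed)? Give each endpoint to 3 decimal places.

[-2.827, 3.727]

The t_22 distribution is symmetric; the 95% interval is 0.45 ± t·1.58 with t_{0.975,22} = 2.074.
Half-width: 2.074 × 1.58 = 3.277.
0.45 − 3.277 = -2.827; 0.45 + 3.277 = 3.727.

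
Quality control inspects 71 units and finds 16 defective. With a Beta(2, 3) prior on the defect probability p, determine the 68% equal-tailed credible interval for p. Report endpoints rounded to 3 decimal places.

[0.189, 0.285]

Posterior: Beta(2+16, 3+55) = Beta(18, 58).
Equal-tailed 68% interval: the 0.16 and 0.84 quantiles of Beta(18, 58).
Posterior mean ≈ 0.237, SD ≈ 0.048; a Normal approximation gives roughly [0.189, 0.285].
Exact: F⁻¹(0.16) = 0.189; F⁻¹(0.84) = 0.285.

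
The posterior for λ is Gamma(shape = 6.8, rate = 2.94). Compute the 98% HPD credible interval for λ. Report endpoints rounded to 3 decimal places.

The posterior is unimodal and skewed, so the HPD interval has equal density at both endpoints and is the shortest 98% interval.
Solving f(0.613) = f(4.581) with F(4.581) − F(0.613) = 0.98 gives [0.613, 4.581].
For comparison, the equal-tailed interval is [0.755, 4.858]; the HPD is narrower and shifted toward the mode.

[0.613, 4.581]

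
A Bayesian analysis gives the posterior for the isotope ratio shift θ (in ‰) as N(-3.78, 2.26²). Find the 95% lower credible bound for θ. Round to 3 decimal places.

-7.497

Need L with P(θ ≥ L) = 0.95: L = -3.78 − z_{0.05}·2.26.
z = 1.645; L = -3.78 − 1.645 × 2.26 = -7.497.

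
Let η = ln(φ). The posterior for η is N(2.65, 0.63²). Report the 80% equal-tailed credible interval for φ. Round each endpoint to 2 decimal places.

[6.31, 31.73]

On the log scale the 80% interval is 2.65 ± 1.282 × 0.63 = [1.8426, 3.4574].
Exponentiate: [e^1.8426, e^3.4574] = [6.31, 31.73].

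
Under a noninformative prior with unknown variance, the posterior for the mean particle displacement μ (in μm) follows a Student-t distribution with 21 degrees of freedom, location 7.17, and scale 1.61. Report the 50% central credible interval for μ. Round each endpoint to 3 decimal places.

The t_21 distribution is symmetric; the 50% interval is 7.17 ± t·1.61 with t_{0.75,21} = 0.686.
Half-width: 0.686 × 1.61 = 1.105.
7.17 − 1.105 = 6.065; 7.17 + 1.105 = 8.275.

[6.065, 8.275]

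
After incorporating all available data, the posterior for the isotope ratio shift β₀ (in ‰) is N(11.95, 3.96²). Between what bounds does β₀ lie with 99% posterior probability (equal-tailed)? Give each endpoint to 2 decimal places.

[1.75, 22.15]

The posterior is symmetric, so the 99% equal-tailed interval is β₀ = 11.95 ± z·3.96 with z = 2.576.
Half-width: 2.576 × 3.96 = 10.20.
11.95 − 10.20 = 1.75; 11.95 + 10.20 = 22.15.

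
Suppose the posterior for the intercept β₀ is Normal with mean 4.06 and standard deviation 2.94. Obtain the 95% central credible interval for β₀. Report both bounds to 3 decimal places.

The posterior is symmetric, so the 95% equal-tailed interval is β₀ = 4.06 ± z·2.94 with z = 1.960.
Half-width: 1.960 × 2.94 = 5.762.
4.06 − 5.762 = -1.702; 4.06 + 5.762 = 9.822.

[-1.702, 9.822]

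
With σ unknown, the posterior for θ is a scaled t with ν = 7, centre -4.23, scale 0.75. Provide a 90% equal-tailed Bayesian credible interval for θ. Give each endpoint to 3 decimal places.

The t_7 distribution is symmetric; the 90% interval is -4.23 ± t·0.75 with t_{0.95,7} = 1.895.
Half-width: 1.895 × 0.75 = 1.421.
-4.23 − 1.421 = -5.651; -4.23 + 1.421 = -2.809.

[-5.651, -2.809]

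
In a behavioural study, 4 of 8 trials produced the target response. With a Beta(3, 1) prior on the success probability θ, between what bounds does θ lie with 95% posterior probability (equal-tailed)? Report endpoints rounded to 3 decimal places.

Posterior: Beta(3+4, 1+4) = Beta(7, 5).
Equal-tailed 95% interval: the 0.025 and 0.975 quantiles of Beta(7, 5).
Posterior mean ≈ 0.583, SD ≈ 0.137; a Normal approximation gives roughly [0.315, 0.851].
Exact: F⁻¹(0.025) = 0.308; F⁻¹(0.975) = 0.833.

[0.308, 0.833]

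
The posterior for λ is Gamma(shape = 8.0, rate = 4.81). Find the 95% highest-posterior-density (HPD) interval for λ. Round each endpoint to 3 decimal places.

[0.618, 2.834]

The posterior is unimodal and skewed, so the HPD interval has equal density at both endpoints and is the shortest 95% interval.
Solving f(0.618) = f(2.834) with F(2.834) − F(0.618) = 0.95 gives [0.618, 2.834].
For comparison, the equal-tailed interval is [0.718, 2.998]; the HPD is narrower and shifted toward the mode.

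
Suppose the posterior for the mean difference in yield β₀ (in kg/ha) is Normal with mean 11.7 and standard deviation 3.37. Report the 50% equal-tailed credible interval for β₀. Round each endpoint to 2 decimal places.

The posterior is symmetric, so the 50% equal-tailed interval is β₀ = 11.7 ± z·3.37 with z = 0.674.
Half-width: 0.674 × 3.37 = 2.27.
11.7 − 2.27 = 9.43; 11.7 + 2.27 = 13.97.

[9.43, 13.97]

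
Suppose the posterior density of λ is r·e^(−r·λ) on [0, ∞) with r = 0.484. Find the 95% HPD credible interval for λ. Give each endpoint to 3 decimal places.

The exponential density is strictly decreasing on [0, ∞), so the HPD interval is anchored at 0: [0, q] with P(λ ≤ q) = 0.95.
q = −ln(1 − 0.95) / 0.484 = 2.9957 / 0.484 = 6.190.

[0.000, 6.190]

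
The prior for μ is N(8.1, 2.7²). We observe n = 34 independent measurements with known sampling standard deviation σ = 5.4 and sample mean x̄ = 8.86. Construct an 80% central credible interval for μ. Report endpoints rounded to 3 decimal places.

Posterior precision = 1/2.7² + 34/5.4² = 0.1372 + 1.1660 = 1.3032, so posterior SD = 0.8760.
Posterior mean = (8.1/2.7² + 34·8.86/5.4²) / 1.3032 = 8.7800.
Interval: 8.7800 ± 1.282 × 0.8760 → [7.657, 9.903].

[7.657, 9.903]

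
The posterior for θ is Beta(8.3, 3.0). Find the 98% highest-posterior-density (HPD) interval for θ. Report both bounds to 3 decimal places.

[0.432, 0.970]

The posterior is unimodal and skewed, so the HPD interval has equal density at both endpoints and is the shortest 98% interval.
Solving f(0.432) = f(0.970) with F(0.970) − F(0.432) = 0.98 gives [0.432, 0.970].
For comparison, the equal-tailed interval is [0.401, 0.954]; the HPD is narrower and shifted toward the mode.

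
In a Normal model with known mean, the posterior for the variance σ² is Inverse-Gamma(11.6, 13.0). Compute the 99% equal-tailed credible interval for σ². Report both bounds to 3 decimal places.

[0.585, 2.770]

Inverse-Gamma(11.6, 13.0) quantiles: F⁻¹(0.005) and F⁻¹(0.995).
Equivalently, 1/σ² ~ Gamma(11.6, rate = 13.0); invert its 0.995 and 0.005 quantiles.
Posterior mean ≈ 1.226, SD ≈ 0.396; a Normal approximation gives roughly [0.207, 2.246].
Exact: lower = 0.585; upper = 2.770.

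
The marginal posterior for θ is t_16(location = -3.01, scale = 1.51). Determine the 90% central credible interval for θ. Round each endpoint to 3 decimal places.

[-5.646, -0.374]

The t_16 distribution is symmetric; the 90% interval is -3.01 ± t·1.51 with t_{0.95,16} = 1.746.
Half-width: 1.746 × 1.51 = 2.636.
-3.01 − 2.636 = -5.646; -3.01 + 2.636 = -0.374.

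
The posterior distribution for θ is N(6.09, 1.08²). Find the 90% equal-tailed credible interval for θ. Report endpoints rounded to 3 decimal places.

[4.314, 7.866]

The posterior is symmetric, so the 90% equal-tailed interval is θ = 6.09 ± z·1.08 with z = 1.645.
Half-width: 1.645 × 1.08 = 1.776.
6.09 − 1.776 = 4.314; 6.09 + 1.776 = 7.866.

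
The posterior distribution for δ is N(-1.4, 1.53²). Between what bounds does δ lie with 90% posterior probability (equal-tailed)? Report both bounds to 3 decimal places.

[-3.917, 1.117]

The posterior is symmetric, so the 90% equal-tailed interval is δ = -1.4 ± z·1.53 with z = 1.645.
Half-width: 1.645 × 1.53 = 2.517.
-1.4 − 2.517 = -3.917; -1.4 + 2.517 = 1.117.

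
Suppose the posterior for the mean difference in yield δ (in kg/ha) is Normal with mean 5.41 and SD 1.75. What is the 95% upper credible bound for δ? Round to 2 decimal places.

8.29

Need U with P(δ ≤ U) = 0.95: U = 5.41 + z_{0.05}·1.75.
z = 1.645; U = 5.41 + 1.645 × 1.75 = 8.29.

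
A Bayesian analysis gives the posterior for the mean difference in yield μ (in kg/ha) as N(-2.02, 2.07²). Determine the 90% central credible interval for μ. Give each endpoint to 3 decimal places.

[-5.425, 1.385]

The posterior is symmetric, so the 90% equal-tailed interval is μ = -2.02 ± z·2.07 with z = 1.645.
Half-width: 1.645 × 2.07 = 3.405.
-2.02 − 3.405 = -5.425; -2.02 + 3.405 = 1.385.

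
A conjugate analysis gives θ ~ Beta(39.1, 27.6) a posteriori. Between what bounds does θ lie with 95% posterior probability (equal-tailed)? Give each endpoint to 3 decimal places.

Posterior: Beta(39.1, 27.6).
Equal-tailed 95% interval: the 0.025 and 0.975 quantiles of Beta(39.1, 27.6).
Posterior mean ≈ 0.586, SD ≈ 0.060; a Normal approximation gives roughly [0.469, 0.704].
Exact: F⁻¹(0.025) = 0.467; F⁻¹(0.975) = 0.701.

[0.467, 0.701]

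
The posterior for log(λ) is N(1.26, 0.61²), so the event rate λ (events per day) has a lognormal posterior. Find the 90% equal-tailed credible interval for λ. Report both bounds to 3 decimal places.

[1.293, 9.615]

On the log scale the 90% interval is 1.26 ± 1.645 × 0.61 = [0.2566, 2.2634].
Exponentiate: [e^0.2566, e^2.2634] = [1.293, 9.615].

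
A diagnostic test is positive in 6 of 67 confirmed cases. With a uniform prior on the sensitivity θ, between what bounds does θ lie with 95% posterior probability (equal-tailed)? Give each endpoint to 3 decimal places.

[0.042, 0.182]

Posterior: Beta(1+6, 1+61) = Beta(7, 62).
Equal-tailed 95% interval: the 0.025 and 0.975 quantiles of Beta(7, 62).
Posterior mean ≈ 0.101, SD ≈ 0.036; a Normal approximation gives roughly [0.031, 0.172].
Exact: F⁻¹(0.025) = 0.042; F⁻¹(0.975) = 0.182.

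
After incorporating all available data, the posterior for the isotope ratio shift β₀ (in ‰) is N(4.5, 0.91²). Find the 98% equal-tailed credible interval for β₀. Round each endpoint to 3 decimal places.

The posterior is symmetric, so the 98% equal-tailed interval is β₀ = 4.5 ± z·0.91 with z = 2.326.
Half-width: 2.326 × 0.91 = 2.117.
4.5 − 2.117 = 2.383; 4.5 + 2.117 = 6.617.

[2.383, 6.617]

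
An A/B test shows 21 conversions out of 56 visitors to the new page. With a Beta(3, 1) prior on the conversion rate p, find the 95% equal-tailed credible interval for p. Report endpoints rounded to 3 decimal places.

[0.281, 0.526]

Posterior: Beta(3+21, 1+35) = Beta(24, 36).
Equal-tailed 95% interval: the 0.025 and 0.975 quantiles of Beta(24, 36).
Posterior mean ≈ 0.400, SD ≈ 0.063; a Normal approximation gives roughly [0.277, 0.523].
Exact: F⁻¹(0.025) = 0.281; F⁻¹(0.975) = 0.526.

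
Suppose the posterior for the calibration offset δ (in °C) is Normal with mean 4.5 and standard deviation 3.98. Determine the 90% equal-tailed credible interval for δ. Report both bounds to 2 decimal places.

The posterior is symmetric, so the 90% equal-tailed interval is δ = 4.5 ± z·3.98 with z = 1.645.
Half-width: 1.645 × 3.98 = 6.55.
4.5 − 6.55 = -2.05; 4.5 + 6.55 = 11.05.

[-2.05, 11.05]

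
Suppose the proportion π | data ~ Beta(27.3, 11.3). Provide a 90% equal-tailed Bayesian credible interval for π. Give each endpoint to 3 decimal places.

[0.582, 0.820]

Posterior: Beta(27.3, 11.3).
Equal-tailed 90% interval: the 0.05 and 0.95 quantiles of Beta(27.3, 11.3).
Posterior mean ≈ 0.707, SD ≈ 0.072; a Normal approximation gives roughly [0.588, 0.826].
Exact: F⁻¹(0.05) = 0.582; F⁻¹(0.95) = 0.820.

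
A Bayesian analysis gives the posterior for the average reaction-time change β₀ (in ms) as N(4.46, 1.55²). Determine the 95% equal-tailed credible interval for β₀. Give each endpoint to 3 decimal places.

The posterior is symmetric, so the 95% equal-tailed interval is β₀ = 4.46 ± z·1.55 with z = 1.960.
Half-width: 1.960 × 1.55 = 3.038.
4.46 − 3.038 = 1.422; 4.46 + 3.038 = 7.498.

[1.422, 7.498]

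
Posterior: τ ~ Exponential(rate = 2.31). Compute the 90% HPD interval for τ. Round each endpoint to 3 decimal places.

[0.000, 0.997]

The exponential density is strictly decreasing on [0, ∞), so the HPD interval is anchored at 0: [0, q] with P(τ ≤ q) = 0.90.
q = −ln(1 − 0.90) / 2.31 = 2.3026 / 2.31 = 0.997.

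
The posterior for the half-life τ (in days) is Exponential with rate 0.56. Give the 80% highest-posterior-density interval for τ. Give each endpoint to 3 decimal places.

[0.000, 2.874]

The exponential density is strictly decreasing on [0, ∞), so the HPD interval is anchored at 0: [0, q] with P(τ ≤ q) = 0.80.
q = −ln(1 − 0.80) / 0.56 = 1.6094 / 0.56 = 2.874.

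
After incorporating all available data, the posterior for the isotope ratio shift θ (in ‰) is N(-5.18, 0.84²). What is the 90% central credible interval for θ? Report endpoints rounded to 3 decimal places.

[-6.562, -3.798]

The posterior is symmetric, so the 90% equal-tailed interval is θ = -5.18 ± z·0.84 with z = 1.645.
Half-width: 1.645 × 0.84 = 1.382.
-5.18 − 1.382 = -6.562; -5.18 + 1.382 = -3.798.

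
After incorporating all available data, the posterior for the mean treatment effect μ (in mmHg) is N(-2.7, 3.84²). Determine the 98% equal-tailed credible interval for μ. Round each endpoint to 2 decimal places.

The posterior is symmetric, so the 98% equal-tailed interval is μ = -2.7 ± z·3.84 with z = 2.326.
Half-width: 2.326 × 3.84 = 8.93.
-2.7 − 8.93 = -11.63; -2.7 + 8.93 = 6.23.

[-11.63, 6.23]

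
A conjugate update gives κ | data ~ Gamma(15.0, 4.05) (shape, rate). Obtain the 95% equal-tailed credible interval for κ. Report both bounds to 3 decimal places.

[2.073, 5.800]

Posterior: Gamma(shape 15.0, rate 4.05).
Equal-tailed 95% interval: Gamma(15.0, 4.05) quantiles at 0.025 and 0.975.
Posterior mean ≈ 3.704, SD ≈ 0.956; a Normal approximation gives roughly [1.829, 5.578].
Exact: lower = 2.073; upper = 5.800.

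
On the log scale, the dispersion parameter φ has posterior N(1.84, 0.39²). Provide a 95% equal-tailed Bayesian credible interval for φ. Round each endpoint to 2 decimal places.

On the log scale the 95% interval is 1.84 ± 1.960 × 0.39 = [1.0756, 2.6044].
Exponentiate: [e^1.0756, e^2.6044] = [2.93, 13.52].

[2.93, 13.52]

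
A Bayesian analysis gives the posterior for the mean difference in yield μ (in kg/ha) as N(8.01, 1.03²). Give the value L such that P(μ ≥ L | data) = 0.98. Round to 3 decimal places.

5.895

Need L with P(μ ≥ L) = 0.98: L = 8.01 − z_{0.02}·1.03.
z = 2.054; L = 8.01 − 2.054 × 1.03 = 5.895.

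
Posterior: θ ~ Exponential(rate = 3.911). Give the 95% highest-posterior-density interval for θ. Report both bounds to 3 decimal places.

The exponential density is strictly decreasing on [0, ∞), so the HPD interval is anchored at 0: [0, q] with P(θ ≤ q) = 0.95.
q = −ln(1 − 0.95) / 3.911 = 2.9957 / 3.911 = 0.766.

[0.000, 0.766]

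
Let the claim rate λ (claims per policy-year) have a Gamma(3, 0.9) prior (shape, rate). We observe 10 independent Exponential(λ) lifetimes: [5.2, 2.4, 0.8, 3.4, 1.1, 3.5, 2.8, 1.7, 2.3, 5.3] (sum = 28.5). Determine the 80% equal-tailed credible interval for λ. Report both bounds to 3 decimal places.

[0.294, 0.605]

Posterior: Gamma(3+10, 0.9+28.5) = Gamma(13, 29.4) (shape, rate).
Equal-tailed 80% interval: Gamma(13, 29.4) quantiles at 0.1 and 0.9.
Posterior mean ≈ 0.442, SD ≈ 0.123; a Normal approximation gives roughly [0.285, 0.599].
Exact: lower = 0.294; upper = 0.605.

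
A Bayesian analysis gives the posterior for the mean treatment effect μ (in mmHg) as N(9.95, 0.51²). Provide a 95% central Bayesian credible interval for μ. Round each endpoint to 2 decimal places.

The posterior is symmetric, so the 95% equal-tailed interval is μ = 9.95 ± z·0.51 with z = 1.960.
Half-width: 1.960 × 0.51 = 1.00.
9.95 − 1.00 = 8.95; 9.95 + 1.00 = 10.95.

[8.95, 10.95]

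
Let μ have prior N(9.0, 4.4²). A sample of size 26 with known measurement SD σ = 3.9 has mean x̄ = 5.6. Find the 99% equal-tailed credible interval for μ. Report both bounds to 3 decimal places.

Posterior precision = 1/4.4² + 26/3.9² = 0.0517 + 1.7094 = 1.7611, so posterior SD = 0.7536.
Posterior mean = (9.0/4.4² + 26·5.6/3.9²) / 1.7611 = 5.6997.
Interval: 5.6997 ± 2.576 × 0.7536 → [3.759, 7.641].

[3.759, 7.641]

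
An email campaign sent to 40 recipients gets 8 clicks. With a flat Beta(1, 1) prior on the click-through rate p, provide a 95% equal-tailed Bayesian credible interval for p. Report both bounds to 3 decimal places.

[0.106, 0.349]

Posterior: Beta(1+8, 1+32) = Beta(9, 33).
Equal-tailed 95% interval: the 0.025 and 0.975 quantiles of Beta(9, 33).
Posterior mean ≈ 0.214, SD ≈ 0.063; a Normal approximation gives roughly [0.092, 0.337].
Exact: F⁻¹(0.025) = 0.106; F⁻¹(0.975) = 0.349.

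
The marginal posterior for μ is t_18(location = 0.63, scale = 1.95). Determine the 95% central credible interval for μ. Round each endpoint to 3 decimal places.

The t_18 distribution is symmetric; the 95% interval is 0.63 ± t·1.95 with t_{0.975,18} = 2.101.
Half-width: 2.101 × 1.95 = 4.097.
0.63 − 4.097 = -3.467; 0.63 + 4.097 = 4.727.

[-3.467, 4.727]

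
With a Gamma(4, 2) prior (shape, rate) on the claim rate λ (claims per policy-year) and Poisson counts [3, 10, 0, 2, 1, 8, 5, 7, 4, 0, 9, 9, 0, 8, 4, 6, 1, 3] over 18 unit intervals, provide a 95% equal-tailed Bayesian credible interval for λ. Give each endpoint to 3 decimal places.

Posterior: Gamma(4+80, 2+18) = Gamma(84, 20) (shape, rate).
Equal-tailed 95% interval: Gamma(84, 20) quantiles at 0.025 and 0.975.
Posterior mean ≈ 4.200, SD ≈ 0.458; a Normal approximation gives roughly [3.302, 5.098].
Exact: lower = 3.350; upper = 5.145.

[3.350, 5.145]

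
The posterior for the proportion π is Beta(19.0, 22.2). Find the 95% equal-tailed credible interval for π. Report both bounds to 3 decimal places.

Posterior: Beta(19.0, 22.2).
Equal-tailed 95% interval: the 0.025 and 0.975 quantiles of Beta(19.0, 22.2).
Posterior mean ≈ 0.461, SD ≈ 0.077; a Normal approximation gives roughly [0.311, 0.612].
Exact: F⁻¹(0.025) = 0.313; F⁻¹(0.975) = 0.613.

[0.313, 0.613]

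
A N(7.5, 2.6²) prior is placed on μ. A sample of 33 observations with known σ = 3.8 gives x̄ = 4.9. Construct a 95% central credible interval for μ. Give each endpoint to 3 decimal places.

[3.802, 6.315]

Posterior precision = 1/2.6² + 33/3.8² = 0.1479 + 2.2853 = 2.4332, so posterior SD = 0.6411.
Posterior mean = (7.5/2.6² + 33·4.9/3.8²) / 2.4332 = 5.0581.
Interval: 5.0581 ± 1.960 × 0.6411 → [3.802, 6.315].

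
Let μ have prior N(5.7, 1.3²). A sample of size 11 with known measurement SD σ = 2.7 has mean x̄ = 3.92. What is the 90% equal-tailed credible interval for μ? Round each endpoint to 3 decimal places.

Posterior precision = 1/1.3² + 11/2.7² = 0.5917 + 1.5089 = 2.1006, so posterior SD = 0.6900.
Posterior mean = (5.7/1.3² + 11·3.92/2.7²) / 2.1006 = 4.4214.
Interval: 4.4214 ± 1.645 × 0.6900 → [3.287, 5.556].

[3.287, 5.556]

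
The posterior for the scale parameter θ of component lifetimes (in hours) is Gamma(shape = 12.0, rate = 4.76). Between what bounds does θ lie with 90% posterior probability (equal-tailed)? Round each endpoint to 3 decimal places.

[1.455, 3.825]

Posterior: Gamma(shape 12.0, rate 4.76).
Equal-tailed 90% interval: Gamma(12.0, 4.76) quantiles at 0.05 and 0.95.
Posterior mean ≈ 2.521, SD ≈ 0.728; a Normal approximation gives roughly [1.324, 3.718].
Exact: lower = 1.455; upper = 3.825.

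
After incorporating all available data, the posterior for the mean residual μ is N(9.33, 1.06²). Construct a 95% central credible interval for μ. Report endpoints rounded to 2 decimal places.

[7.25, 11.41]

The posterior is symmetric, so the 95% equal-tailed interval is μ = 9.33 ± z·1.06 with z = 1.960.
Half-width: 1.960 × 1.06 = 2.08.
9.33 − 2.08 = 7.25; 9.33 + 2.08 = 11.41.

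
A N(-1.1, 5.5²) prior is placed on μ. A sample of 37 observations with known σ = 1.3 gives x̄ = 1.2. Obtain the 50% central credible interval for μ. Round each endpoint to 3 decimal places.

Posterior precision = 1/5.5² + 37/1.3² = 0.0331 + 21.8935 = 21.9265, so posterior SD = 0.2136.
Posterior mean = (-1.1/5.5² + 37·1.2/1.3²) / 21.9265 = 1.1965.
Interval: 1.1965 ± 0.674 × 0.2136 → [1.052, 1.341].

[1.052, 1.341]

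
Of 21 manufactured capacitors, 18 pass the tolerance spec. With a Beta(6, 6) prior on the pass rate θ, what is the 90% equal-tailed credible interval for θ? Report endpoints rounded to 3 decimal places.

Posterior: Beta(6+18, 6+3) = Beta(24, 9).
Equal-tailed 90% interval: the 0.05 and 0.95 quantiles of Beta(24, 9).
Posterior mean ≈ 0.727, SD ≈ 0.076; a Normal approximation gives roughly [0.602, 0.853].
Exact: F⁻¹(0.05) = 0.594; F⁻¹(0.95) = 0.845.

[0.594, 0.845]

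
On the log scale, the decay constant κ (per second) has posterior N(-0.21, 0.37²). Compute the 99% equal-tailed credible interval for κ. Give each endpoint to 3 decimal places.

On the log scale the 99% interval is -0.21 ± 2.576 × 0.37 = [-1.1631, 0.7431].
Exponentiate: [e^-1.1631, e^0.7431] = [0.313, 2.102].

[0.313, 2.102]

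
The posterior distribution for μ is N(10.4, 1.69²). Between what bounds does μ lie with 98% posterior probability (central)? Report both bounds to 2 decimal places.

[6.47, 14.33]

The posterior is symmetric, so the 98% equal-tailed interval is μ = 10.4 ± z·1.69 with z = 2.326.
Half-width: 2.326 × 1.69 = 3.93.
10.4 − 3.93 = 6.47; 10.4 + 3.93 = 14.33.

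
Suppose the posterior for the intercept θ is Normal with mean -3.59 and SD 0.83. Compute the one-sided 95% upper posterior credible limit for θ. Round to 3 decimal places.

-2.225

Need U with P(θ ≤ U) = 0.95: U = -3.59 + z_{0.05}·0.83.
z = 1.645; U = -3.59 + 1.645 × 0.83 = -2.225.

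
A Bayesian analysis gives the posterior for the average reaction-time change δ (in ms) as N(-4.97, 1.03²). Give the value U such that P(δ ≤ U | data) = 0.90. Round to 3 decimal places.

-3.650

Need U with P(δ ≤ U) = 0.90: U = -4.97 + z_{0.1}·1.03.
z = 1.282; U = -4.97 + 1.282 × 1.03 = -3.650.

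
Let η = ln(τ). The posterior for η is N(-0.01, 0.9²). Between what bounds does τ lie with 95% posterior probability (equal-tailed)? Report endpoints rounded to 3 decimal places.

[0.170, 5.777]

On the log scale the 95% interval is -0.01 ± 1.960 × 0.9 = [-1.7740, 1.7540].
Exponentiate: [e^-1.7740, e^1.7540] = [0.170, 5.777].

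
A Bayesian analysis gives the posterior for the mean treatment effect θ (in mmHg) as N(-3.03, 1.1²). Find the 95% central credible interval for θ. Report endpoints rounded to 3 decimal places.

[-5.186, -0.874]

The posterior is symmetric, so the 95% equal-tailed interval is θ = -3.03 ± z·1.1 with z = 1.960.
Half-width: 1.960 × 1.1 = 2.156.
-3.03 − 2.156 = -5.186; -3.03 + 2.156 = -0.874.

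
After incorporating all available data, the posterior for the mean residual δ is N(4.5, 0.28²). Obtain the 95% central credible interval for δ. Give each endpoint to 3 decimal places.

[3.951, 5.049]

The posterior is symmetric, so the 95% equal-tailed interval is δ = 4.5 ± z·0.28 with z = 1.960.
Half-width: 1.960 × 0.28 = 0.549.
4.5 − 0.549 = 3.951; 4.5 + 0.549 = 5.049.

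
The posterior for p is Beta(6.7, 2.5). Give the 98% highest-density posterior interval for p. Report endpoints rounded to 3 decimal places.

The posterior is unimodal and skewed, so the HPD interval has equal density at both endpoints and is the shortest 98% interval.
Solving f(0.395) = f(0.981) with F(0.981) − F(0.395) = 0.98 gives [0.395, 0.981].
For comparison, the equal-tailed interval is [0.359, 0.963]; the HPD is narrower and shifted toward the mode.

[0.395, 0.981]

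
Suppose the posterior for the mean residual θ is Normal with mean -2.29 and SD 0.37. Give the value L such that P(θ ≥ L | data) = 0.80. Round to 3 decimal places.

Need L with P(θ ≥ L) = 0.80: L = -2.29 − z_{0.2}·0.37.
z = 0.842; L = -2.29 − 0.842 × 0.37 = -2.601.

-2.601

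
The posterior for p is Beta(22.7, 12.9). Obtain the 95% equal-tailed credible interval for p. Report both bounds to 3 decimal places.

Posterior: Beta(22.7, 12.9).
Equal-tailed 95% interval: the 0.025 and 0.975 quantiles of Beta(22.7, 12.9).
Posterior mean ≈ 0.638, SD ≈ 0.079; a Normal approximation gives roughly [0.482, 0.793].
Exact: F⁻¹(0.025) = 0.476; F⁻¹(0.975) = 0.785.

[0.476, 0.785]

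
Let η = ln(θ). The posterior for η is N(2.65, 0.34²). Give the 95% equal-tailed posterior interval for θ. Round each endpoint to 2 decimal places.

[7.27, 27.56]

On the log scale the 95% interval is 2.65 ± 1.960 × 0.34 = [1.9836, 3.3164].
Exponentiate: [e^1.9836, e^3.3164] = [7.27, 27.56].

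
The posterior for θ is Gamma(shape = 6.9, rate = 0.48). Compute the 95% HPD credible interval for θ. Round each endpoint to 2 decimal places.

[4.77, 25.26]

The posterior is unimodal and skewed, so the HPD interval has equal density at both endpoints and is the shortest 95% interval.
Solving f(4.77) = f(25.26) with F(25.26) − F(4.77) = 0.95 gives [4.77, 25.26].
For comparison, the equal-tailed interval is [5.73, 26.92]; the HPD is narrower and shifted toward the mode.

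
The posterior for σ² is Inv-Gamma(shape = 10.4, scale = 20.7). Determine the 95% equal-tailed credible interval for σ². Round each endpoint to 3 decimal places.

Inverse-Gamma(10.4, 20.7) quantiles: F⁻¹(0.025) and F⁻¹(0.975).
Equivalently, 1/σ² ~ Gamma(10.4, rate = 20.7); invert its 0.975 and 0.025 quantiles.
Posterior mean ≈ 2.202, SD ≈ 0.760; a Normal approximation gives roughly [0.713, 3.691].
Exact: lower = 1.176; upper = 4.081.

[1.176, 4.081]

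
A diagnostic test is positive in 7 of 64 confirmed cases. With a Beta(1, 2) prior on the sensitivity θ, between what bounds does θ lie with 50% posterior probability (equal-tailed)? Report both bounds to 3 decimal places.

Posterior: Beta(1+7, 2+57) = Beta(8, 59).
Equal-tailed 50% interval: the 0.25 and 0.75 quantiles of Beta(8, 59).
Posterior mean ≈ 0.119, SD ≈ 0.039; a Normal approximation gives roughly [0.093, 0.146].
Exact: F⁻¹(0.25) = 0.091; F⁻¹(0.75) = 0.144.

[0.091, 0.144]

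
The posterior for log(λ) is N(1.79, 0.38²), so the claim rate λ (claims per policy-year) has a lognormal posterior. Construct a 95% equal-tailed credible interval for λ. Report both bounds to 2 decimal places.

On the log scale the 95% interval is 1.79 ± 1.960 × 0.38 = [1.0452, 2.5348].
Exponentiate: [e^1.0452, e^2.5348] = [2.84, 12.61].

[2.84, 12.61]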